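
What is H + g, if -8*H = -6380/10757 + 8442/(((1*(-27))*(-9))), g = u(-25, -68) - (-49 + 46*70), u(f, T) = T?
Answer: -3767886587/1161756 ≈ -3243.3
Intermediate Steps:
g = -3239 (g = -68 - (-49 + 46*70) = -68 - (-49 + 3220) = -68 - 1*3171 = -68 - 3171 = -3239)
H = -4958903/1161756 (H = -(-6380/10757 + 8442/(((1*(-27))*(-9))))/8 = -(-6380*1/10757 + 8442/((-27*(-9))))/8 = -(-6380/10757 + 8442/243)/8 = -(-6380/10757 + 8442*(1/243))/8 = -(-6380/10757 + 938/27)/8 = -1/8*9917806/290439 = -4958903/1161756 ≈ -4.2685)
H + g = -4958903/1161756 - 3239 = -3767886587/1161756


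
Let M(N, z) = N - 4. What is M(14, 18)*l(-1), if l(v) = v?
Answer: -10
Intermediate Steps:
M(N, z) = -4 + N
M(14, 18)*l(-1) = (-4 + 14)*(-1) = 10*(-1) = -10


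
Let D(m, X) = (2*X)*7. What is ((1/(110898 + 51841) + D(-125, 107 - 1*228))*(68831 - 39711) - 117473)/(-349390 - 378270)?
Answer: 8046915107347/118418660740 ≈ 67.953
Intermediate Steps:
D(m, X) = 14*X
((1/(110898 + 51841) + D(-125, 107 - 1*228))*(68831 - 39711) - 117473)/(-349390 - 378270) = ((1/(110898 + 51841) + 14*(107 - 1*228))*(68831 - 39711) - 117473)/(-349390 - 378270) = ((1/162739 + 14*(107 - 228))*29120 - 117473)/(-727660) = ((1/162739 + 14*(-121))*29120 - 117473)*(-1/727660) = ((1/162739 - 1694)*29120 - 117473)*(-1/727660) = (-275679865/162739*29120 - 117473)*(-1/727660) = (-8027797668800/162739 - 117473)*(-1/727660) = -8046915107347/162739*(-1/727660) = 8046915107347/118418660740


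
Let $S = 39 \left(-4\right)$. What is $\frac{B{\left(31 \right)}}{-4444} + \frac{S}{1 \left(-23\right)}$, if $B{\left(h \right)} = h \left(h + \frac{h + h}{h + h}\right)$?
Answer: $\frac{167612}{25553} \approx 6.5594$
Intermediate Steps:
$S = -156$
$B{\left(h \right)} = h \left(1 + h\right)$ ($B{\left(h \right)} = h \left(h + \frac{2 h}{2 h}\right) = h \left(h + 2 h \frac{1}{2 h}\right) = h \left(h + 1\right) = h \left(1 + h\right)$)
$\frac{B{\left(31 \right)}}{-4444} + \frac{S}{1 \left(-23\right)} = \frac{31 \left(1 + 31\right)}{-4444} - \frac{156}{1 \left(-23\right)} = 31 \cdot 32 \left(- \frac{1}{4444}\right) - \frac{156}{-23} = 992 \left(- \frac{1}{4444}\right) - - \frac{156}{23} = - \frac{248}{1111} + \frac{156}{23} = \frac{167612}{25553}$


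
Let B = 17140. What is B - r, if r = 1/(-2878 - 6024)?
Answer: 152580281/8902 ≈ 17140.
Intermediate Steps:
r = -1/8902 (r = 1/(-8902) = -1/8902 ≈ -0.00011233)
B - r = 17140 - 1*(-1/8902) = 17140 + 1/8902 = 152580281/8902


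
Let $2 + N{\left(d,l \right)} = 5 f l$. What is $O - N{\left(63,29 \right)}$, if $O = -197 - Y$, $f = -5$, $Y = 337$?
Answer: $193$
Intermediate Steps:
$O = -534$ ($O = -197 - 337 = -534$)
$N{\left(d,l \right)} = -2 - 25 l$ ($N{\left(d,l \right)} = -2 + 5 \left(-5\right) l = -2 - 25 l$)
$O - N{\left(63,29 \right)} = -534 - \left(-2 - 725\right) = -534 - -727 = -534 + 727 = 193$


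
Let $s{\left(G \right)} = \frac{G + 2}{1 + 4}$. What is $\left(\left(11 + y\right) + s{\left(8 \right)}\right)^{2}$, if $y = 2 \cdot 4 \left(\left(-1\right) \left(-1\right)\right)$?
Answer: $441$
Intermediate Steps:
$s{\left(G \right)} = \frac{2}{5} + \frac{G}{5}$ ($s{\left(G \right)} = \frac{2 + G}{5} = \left(2 + G\right) \frac{1}{5} = \frac{2}{5} + \frac{G}{5}$)
$y = 8$ ($y = 8 \cdot 1 = 8$)
$\left(\left(11 + y\right) + s{\left(8 \right)}\right)^{2} = \left(\left(11 + 8\right) + \left(\frac{2}{5} + \frac{1}{5} \cdot 8\right)\right)^{2} = \left(19 + \left(\frac{2}{5} + \frac{8}{5}\right)\right)^{2} = \left(19 + 2\right)^{2} = 21^{2} = 441$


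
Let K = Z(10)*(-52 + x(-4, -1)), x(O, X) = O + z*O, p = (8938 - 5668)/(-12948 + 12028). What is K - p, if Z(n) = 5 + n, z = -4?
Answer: -54873/92 ≈ -596.45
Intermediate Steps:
p = -327/92 (p = 3270/(-920) = 3270*(-1/920) = -327/92 ≈ -3.5543)
x(O, X) = -3*O (x(O, X) = O - 4*O = -3*O)
K = -600 (K = (5 + 10)*(-52 - 3*(-4)) = 15*(-52 + 12) = 15*(-40) = -600)
K - p = -600 - 1*(-327/92) = -600 + 327/92 = -54873/92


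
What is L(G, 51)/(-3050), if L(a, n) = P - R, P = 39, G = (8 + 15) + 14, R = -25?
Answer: -32/1525 ≈ -0.020984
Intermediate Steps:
G = 37 (G = 23 + 14 = 37)
L(a, n) = 64 (L(a, n) = 39 - 1*(-25) = 39 + 25 = 64)
L(G, 51)/(-3050) = 64/(-3050) = 64*(-1/3050) = -32/1525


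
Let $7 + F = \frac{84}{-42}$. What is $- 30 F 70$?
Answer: $18900$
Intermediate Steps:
$F = -9$ ($F = -7 + \frac{84}{-42} = -7 + 84 \left(- \frac{1}{42}\right) = -7 - 2 = -9$)
$- 30 F 70 = \left(-30\right) \left(-9\right) 70 = 270 \cdot 70 = 18900$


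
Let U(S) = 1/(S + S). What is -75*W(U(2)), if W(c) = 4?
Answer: -300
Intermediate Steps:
U(S) = 1/(2*S)
-75*W(U(2)) = -75*4 = -300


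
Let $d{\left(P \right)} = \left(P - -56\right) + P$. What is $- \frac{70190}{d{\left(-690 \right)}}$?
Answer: $\frac{35095}{662} \approx 53.014$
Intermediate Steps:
$d{\left(P \right)} = 56 + 2 P$ ($d{\left(P \right)} = \left(P + 56\right) + P = \left(56 + P\right) + P = 56 + 2 P$)
$- \frac{70190}{d{\left(-690 \right)}} = - \frac{70190}{56 + 2 \left(-690\right)} = - \frac{70190}{56 - 1380} = - \frac{70190}{-1324} = \left(-70190\right) \left(- \frac{1}{1324}\right) = \frac{35095}{662}$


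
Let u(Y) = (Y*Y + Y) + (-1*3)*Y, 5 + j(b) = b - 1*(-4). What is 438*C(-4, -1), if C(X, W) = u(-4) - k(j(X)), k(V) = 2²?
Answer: 8760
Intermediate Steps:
j(b) = -1 + b (j(b) = -5 + (b - 1*(-4)) = -5 + (b + 4) = -5 + (4 + b) = -1 + b)
u(Y) = Y² - 2*Y (u(Y) = (Y² + Y) - 3*Y = (Y + Y²) - 3*Y = Y² - 2*Y)
k(V) = 4
C(X, W) = 20 (C(X, W) = -4*(-2 - 4) - 1*4 = -4*(-6) - 4 = 24 - 4 = 20)
438*C(-4, -1) = 438*20 = 8760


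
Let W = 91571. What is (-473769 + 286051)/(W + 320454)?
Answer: -187718/412025 ≈ -0.45560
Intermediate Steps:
(-473769 + 286051)/(W + 320454) = (-473769 + 286051)/(91571 + 320454) = -187718/412025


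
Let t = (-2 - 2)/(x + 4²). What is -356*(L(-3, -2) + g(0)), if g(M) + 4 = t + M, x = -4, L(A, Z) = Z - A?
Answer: 3560/3 ≈ 1186.7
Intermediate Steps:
t = -⅓ (t = (-2 - 2)/(-4 + 4²) = -4/(-4 + 16) = -4/12 = -4*1/12 = -⅓ ≈ -0.33333)
g(M) = -13/3 + M (g(M) = -4 + (-⅓ + M) = -13/3 + M)
-356*(L(-3, -2) + g(0)) = -356*((-2 - 1*(-3)) + (-13/3 + 0)) = -356*((-2 + 3) - 13/3) = -356*(1 - 13/3) = -356*(-10/3) = 3560/3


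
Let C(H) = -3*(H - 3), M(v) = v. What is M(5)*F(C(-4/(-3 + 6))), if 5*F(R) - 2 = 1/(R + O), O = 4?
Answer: 35/17 ≈ 2.0588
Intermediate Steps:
C(H) = 9 - 3*H (C(H) = -3*(-3 + H) = 9 - 3*H)
F(R) = ⅖ + 1/(5*(4 + R)) (F(R) = ⅖ + 1/(5*(R + 4)) = ⅖ + 1/(5*(4 + R)))
M(5)*F(C(-4/(-3 + 6))) = 5*((9 + 2*(9 - (-12)/(-3 + 6)))/(5*(4 + (9 - (-12)/(-3 + 6))))) = 5*((9 + 2*(9 - (-12)/3))/(5*(4 + (9 - (-12)/3)))) = 5*((9 + 2*(9 - 3*(-4/3)))/(5*(4 + (9 - 3*(-4/3))))) = 5*((9 + 2*(9 + 4))/(5*(4 + (9 + 4)))) = 5*((9 + 2*13)/(5*(4 + 13))) = 5*((⅕)*(9 + 26)/17) = 5*((⅕)*(1/17)*35) = 5*(7/17) = 35/17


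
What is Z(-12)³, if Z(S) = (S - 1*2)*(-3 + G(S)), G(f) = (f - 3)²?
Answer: -30022235712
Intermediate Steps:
G(f) = (-3 + f)²
Z(S) = (-3 + (-3 + S)²)*(-2 + S) (Z(S) = (S - 1*2)*(-3 + (-3 + S)²) = (S - 2)*(-3 + (-3 + S)²) = (-2 + S)*(-3 + (-3 + S)²) = (-3 + (-3 + S)²)*(-2 + S))
Z(-12)³ = (-12 + (-12)³ - 8*(-12)² + 18*(-12))³ = (-12 - 1728 - 8*144 - 216)³ = (-12 - 1728 - 1152 - 216)³ = (-3108)³ = -30022235712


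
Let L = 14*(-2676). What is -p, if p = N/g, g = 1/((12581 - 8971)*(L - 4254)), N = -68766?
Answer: -10356295756680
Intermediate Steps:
L = -37464
g = -1/150601980 (g = 1/((12581 - 8971)*(-37464 - 4254)) = 1/(3610*(-41718)) = 1/(-150601980) = -1/150601980 ≈ -6.6400e-9)
p = 10356295756680 (p = -68766/(-1/150601980) = -68766*(-150601980) = 10356295756680)
-p = -1*10356295756680 = -10356295756680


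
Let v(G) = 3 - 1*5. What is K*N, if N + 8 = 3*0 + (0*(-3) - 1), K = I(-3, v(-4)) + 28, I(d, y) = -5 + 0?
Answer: -207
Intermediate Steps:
v(G) = -2 (v(G) = 3 - 5 = -2)
I(d, y) = -5
K = 23 (K = -5 + 28 = 23)
N = -9 (N = -8 + (3*0 + (0*(-3) - 1)) = -8 + (0 + (0 - 1)) = -8 + (0 - 1) = -8 - 1 = -9)
K*N = 23*(-9) = -207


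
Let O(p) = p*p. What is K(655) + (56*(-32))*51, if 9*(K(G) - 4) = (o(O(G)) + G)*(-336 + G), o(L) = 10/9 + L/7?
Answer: 1193099644/567 ≈ 2.1042e+6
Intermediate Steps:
O(p) = p²
o(L) = 10/9 + L/7 (o(L) = 10*(⅑) + L*(⅐) = 10/9 + L/7)
K(G) = 4 + (-336 + G)*(10/9 + G + G²/7)/9 (K(G) = 4 + (((10/9 + G²/7) + G)*(-336 + G))/9 = 4 + ((10/9 + G + G²/7)*(-336 + G))/9 = 4 + ((-336 + G)*(10/9 + G + G²/7))/9 = 4 + (-336 + G)*(10/9 + G + G²/7)/9)
K(655) + (56*(-32))*51 = (-1012/27 - 3014/81*655 - 47/9*655² + (1/63)*655³) + (56*(-32))*51 = (-1012/27 - 1974170/81 - 47/9*429025 + (1/63)*281011375) - 1792*51 = (-1012/27 - 1974170/81 - 20164175/9 + 281011375/63) - 91392 = 1244918908/567 - 91392 = 1193099644/567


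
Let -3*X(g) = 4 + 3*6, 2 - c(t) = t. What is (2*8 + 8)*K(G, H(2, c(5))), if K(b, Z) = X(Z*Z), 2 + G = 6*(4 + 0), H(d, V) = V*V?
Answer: -176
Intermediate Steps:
c(t) = 2 - t
H(d, V) = V**2
G = 22 (G = -2 + 6*(4 + 0) = -2 + 6*4 = -2 + 24 = 22)
X(g) = -22/3 (X(g) = -(4 + 3*6)/3 = -(4 + 18)/3 = -1/3*22 = -22/3)
K(b, Z) = -22/3
(2*8 + 8)*K(G, H(2, c(5))) = (2*8 + 8)*(-22/3) = (16 + 8)*(-22/3) = 24*(-22/3) = -176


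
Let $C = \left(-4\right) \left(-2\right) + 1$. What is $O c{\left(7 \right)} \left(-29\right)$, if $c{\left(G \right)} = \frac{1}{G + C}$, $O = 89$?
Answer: $- \frac{2581}{16} \approx -161.31$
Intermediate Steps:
$C = 9$ ($C = 8 + 1 = 9$)
$c{\left(G \right)} = \frac{1}{9 + G}$ ($c{\left(G \right)} = \frac{1}{G + 9} = \frac{1}{9 + G}$)
$O c{\left(7 \right)} \left(-29\right) = \frac{89}{9 + 7} \left(-29\right) = \frac{89}{16} \left(-29\right) = - \frac{2581}{16}$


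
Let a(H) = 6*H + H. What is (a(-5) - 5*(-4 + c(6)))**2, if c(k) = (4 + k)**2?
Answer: 265225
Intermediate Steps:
a(H) = 7*H
(a(-5) - 5*(-4 + c(6)))**2 = (7*(-5) - 5*(-4 + (4 + 6)**2))**2 = (-35 - 5*(-4 + 10**2))**2 = (-35 - 5*(-4 + 100))**2 = (-35 - 5*96)**2 = (-35 - 480)**2 = (-515)**2 = 265225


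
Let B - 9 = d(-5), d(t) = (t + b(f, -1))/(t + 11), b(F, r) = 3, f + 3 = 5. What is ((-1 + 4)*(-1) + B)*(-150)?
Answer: -850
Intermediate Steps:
f = 2 (f = -3 + 5 = 2)
d(t) = (3 + t)/(11 + t) (d(t) = (t + 3)/(t + 11) = (3 + t)/(11 + t))
B = 26/3 (B = 9 + (3 - 5)/(11 - 5) = 9 - 2/6 = 9 + (⅙)*(-2) = 9 - ⅓ = 26/3 ≈ 8.6667)
((-1 + 4)*(-1) + B)*(-150) = ((-1 + 4)*(-1) + 26/3)*(-150) = (3*(-1) + 26/3)*(-150) = (-3 + 26/3)*(-150) = (17/3)*(-150) = -850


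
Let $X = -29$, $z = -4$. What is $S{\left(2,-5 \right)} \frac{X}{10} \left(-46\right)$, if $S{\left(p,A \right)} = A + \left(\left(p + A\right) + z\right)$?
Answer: $- \frac{8004}{5} \approx -1600.8$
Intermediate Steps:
$S{\left(p,A \right)} = -4 + p + 2 A$ ($S{\left(p,A \right)} = A - \left(4 - A - p\right) = A + \left(-4 + A + p\right) = -4 + p + 2 A$)
$S{\left(2,-5 \right)} \frac{X}{10} \left(-46\right) = \left(-4 + 2 + 2 \left(-5\right)\right) \left(- \frac{29}{10}\right) \left(-46\right) = \left(-4 + 2 - 10\right) \left(\left(-29\right) \frac{1}{10}\right) \left(-46\right) = \left(-12\right) \left(- \frac{29}{10}\right) \left(-46\right) = \frac{174}{5} \left(-46\right) = - \frac{8004}{5}$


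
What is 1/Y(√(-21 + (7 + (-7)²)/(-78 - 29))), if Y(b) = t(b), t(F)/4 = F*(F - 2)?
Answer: -107/10924 + 107*I*√5029/1796998 ≈ -0.009795 + 0.0042226*I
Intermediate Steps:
t(F) = 4*F*(-2 + F) (t(F) = 4*(F*(F - 2)) = 4*(F*(-2 + F)) = 4*F*(-2 + F))
Y(b) = 4*b*(-2 + b)
1/Y(√(-21 + (7 + (-7)²)/(-78 - 29))) = 1/(4*√(-21 + (7 + (-7)²)/(-78 - 29))*(-2 + √(-21 + (7 + (-7)²)/(-78 - 29)))) = 1/(4*√(-21 + (7 + 49)/(-107))*(-2 + √(-21 + (7 + 49)/(-107)))) = 1/(4*√(-21 + 56*(-1/107))*(-2 + √(-21 + 56*(-1/107)))) = 1/(4*√(-21 - 56/107)*(-2 + √(-21 - 56/107))) = 1/(4*√(-2303/107)*(-2 + √(-2303/107))) = 1/(4*(7*I*√5029/107)*(-2 + 7*I*√5029/107)) = 1/(28*I*√5029*(-2 + 7*I*√5029/107)/107) = -I*√5029/(1316*(-2 + 7*I*√5029/107))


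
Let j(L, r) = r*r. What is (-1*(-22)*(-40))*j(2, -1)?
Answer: -880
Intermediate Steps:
j(L, r) = r²
(-1*(-22)*(-40))*j(2, -1) = (-1*(-22)*(-40))*(-1)² = (22*(-40))*1 = -880*1 = -880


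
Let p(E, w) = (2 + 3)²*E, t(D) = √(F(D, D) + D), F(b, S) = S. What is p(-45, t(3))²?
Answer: 1265625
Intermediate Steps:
t(D) = √2*√D (t(D) = √(D + D) = √(2*D) = √2*√D)
p(E, w) = 25*E (p(E, w) = 5²*E = 25*E)
p(-45, t(3))² = (25*(-45))² = (-1125)² = 1265625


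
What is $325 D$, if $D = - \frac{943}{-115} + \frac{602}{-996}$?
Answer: $\frac{1229345}{498} \approx 2468.6$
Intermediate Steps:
$D = \frac{18913}{2490}$ ($D = \left(-943\right) \left(- \frac{1}{115}\right) + 602 \left(- \frac{1}{996}\right) = \frac{41}{5} - \frac{301}{498} = \frac{18913}{2490} \approx 7.5956$)
$325 D = 325 \cdot \frac{18913}{2490} = \frac{1229345}{498}$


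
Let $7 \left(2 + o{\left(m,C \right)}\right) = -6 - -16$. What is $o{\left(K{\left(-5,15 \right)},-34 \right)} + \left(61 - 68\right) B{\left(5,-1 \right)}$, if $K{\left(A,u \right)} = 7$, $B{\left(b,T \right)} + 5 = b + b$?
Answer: $- \frac{249}{7} \approx -35.571$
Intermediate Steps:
$B{\left(b,T \right)} = -5 + 2 b$ ($B{\left(b,T \right)} = -5 + \left(b + b\right) = -5 + 2 b$)
$o{\left(m,C \right)} = - \frac{4}{7}$ ($o{\left(m,C \right)} = -2 + \frac{-6 - -16}{7} = -2 + \frac{-6 + 16}{7} = -2 + \frac{1}{7} \cdot 10 = -2 + \frac{10}{7} = - \frac{4}{7}$)
$o{\left(K{\left(-5,15 \right)},-34 \right)} + \left(61 - 68\right) B{\left(5,-1 \right)} = - \frac{4}{7} + \left(61 - 68\right) \left(-5 + 2 \cdot 5\right) = - \frac{4}{7} - 7 \left(-5 + 10\right) = - \frac{4}{7} - 35 = - \frac{249}{7}$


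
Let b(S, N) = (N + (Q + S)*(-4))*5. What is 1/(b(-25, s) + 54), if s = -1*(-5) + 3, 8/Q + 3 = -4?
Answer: 7/4318 ≈ 0.0016211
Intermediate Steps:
Q = -8/7 (Q = 8/(-3 - 4) = 8/(-7) = 8*(-1/7) = -8/7 ≈ -1.1429)
s = 8 (s = 5 + 3 = 8)
b(S, N) = 160/7 - 20*S + 5*N (b(S, N) = (N + (-8/7 + S)*(-4))*5 = (N + (32/7 - 4*S))*5 = (32/7 + N - 4*S)*5 = 160/7 - 20*S + 5*N)
1/(b(-25, s) + 54) = 1/((160/7 - 20*(-25) + 5*8) + 54) = 1/((160/7 + 500 + 40) + 54) = 1/(3940/7 + 54) = 1/(4318/7) = 7/4318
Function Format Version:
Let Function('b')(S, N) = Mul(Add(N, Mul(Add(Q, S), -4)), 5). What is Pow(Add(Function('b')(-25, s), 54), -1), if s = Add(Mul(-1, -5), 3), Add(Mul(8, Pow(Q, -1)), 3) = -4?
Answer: Rational(7, 4318) ≈ 0.0016211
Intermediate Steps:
Q = Rational(-8, 7) (Q = Mul(8, Pow(Add(-3, -4), -1)) = Mul(8, Pow(-7, -1)) = Mul(8, Rational(-1, 7)) = Rational(-8, 7) ≈ -1.1429)
s = 8 (s = Add(5, 3) = 8)
Function('b')(S, N) = Add(Rational(160, 7), Mul(-20, S), Mul(5, N)) (Function('b')(S, N) = Mul(Add(N, Mul(Add(Rational(-8, 7), S), -4)), 5) = Mul(Add(N, Add(Rational(32, 7), Mul(-4, S))), 5) = Mul(Add(Rational(32, 7), N, Mul(-4, S)), 5) = Add(Rational(160, 7), Mul(-20, S), Mul(5, N)))
Pow(Add(Function('b')(-25, s), 54), -1) = Pow(Add(Add(Rational(160, 7), Mul(-20, -25), Mul(5, 8)), 54), -1) = Pow(Add(Add(Rational(160, 7), 500, 40), 54), -1) = Pow(Add(Rational(3940, 7), 54), -1) = Pow(Rational(4318, 7), -1) = Rational(7, 4318)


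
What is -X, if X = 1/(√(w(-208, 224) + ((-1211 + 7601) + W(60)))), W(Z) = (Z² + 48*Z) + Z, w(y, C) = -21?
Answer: -√12909/12909 ≈ -0.0088014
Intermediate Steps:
W(Z) = Z² + 49*Z
X = √12909/12909 (X = 1/(√(-21 + ((-1211 + 7601) + 60*(49 + 60)))) = 1/(√(-21 + (6390 + 60*109))) = 1/(√(-21 + (6390 + 6540))) = 1/(√(-21 + 12930)) = 1/(√12909) = √12909/12909 ≈ 0.0088014)
-X = -√12909/12909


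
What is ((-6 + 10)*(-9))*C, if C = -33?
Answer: 1188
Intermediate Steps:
((-6 + 10)*(-9))*C = ((-6 + 10)*(-9))*(-33) = (4*(-9))*(-33) = -36*(-33) = 1188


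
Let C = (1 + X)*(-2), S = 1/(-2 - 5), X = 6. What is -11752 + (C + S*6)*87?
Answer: -91312/7 ≈ -13045.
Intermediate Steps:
S = -⅐ (S = 1/(-7) = -⅐ ≈ -0.14286)
C = -14 (C = (1 + 6)*(-2) = 7*(-2) = -14)
-11752 + (C + S*6)*87 = -11752 + (-14 - ⅐*6)*87 = -11752 + (-14 - 6/7)*87 = -11752 - 104/7*87 = -11752 - 9048/7 = -91312/7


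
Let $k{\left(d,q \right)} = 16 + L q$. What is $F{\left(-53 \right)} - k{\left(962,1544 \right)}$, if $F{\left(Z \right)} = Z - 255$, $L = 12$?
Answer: $-18852$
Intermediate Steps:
$F{\left(Z \right)} = -255 + Z$
$k{\left(d,q \right)} = 16 + 12 q$
$F{\left(-53 \right)} - k{\left(962,1544 \right)} = \left(-255 - 53\right) - \left(16 + 12 \cdot 1544\right) = -308 - \left(16 + 18528\right) = -308 - 18544 = -18852$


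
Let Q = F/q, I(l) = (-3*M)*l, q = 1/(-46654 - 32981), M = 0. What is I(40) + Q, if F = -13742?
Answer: 1094344170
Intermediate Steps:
q = -1/79635 (q = 1/(-79635) = -1/79635 ≈ -1.2557e-5)
I(l) = 0 (I(l) = (-3*0)*l = 0*l = 0)
Q = 1094344170 (Q = -13742/(-1/79635) = -13742*(-79635) = 1094344170)
I(40) + Q = 0 + 1094344170 = 1094344170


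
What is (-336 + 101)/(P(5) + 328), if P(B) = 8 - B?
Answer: -235/331 ≈ -0.70997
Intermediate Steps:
(-336 + 101)/(P(5) + 328) = (-336 + 101)/((8 - 1*5) + 328) = -235/((8 - 5) + 328) = -235/(3 + 328) = -235/331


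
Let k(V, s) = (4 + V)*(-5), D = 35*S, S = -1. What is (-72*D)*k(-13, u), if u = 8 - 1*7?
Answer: 113400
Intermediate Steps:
u = 1 (u = 8 - 7 = 1)
D = -35 (D = 35*(-1) = -35)
k(V, s) = -20 - 5*V
(-72*D)*k(-13, u) = (-72*(-35))*(-20 - 5*(-13)) = 2520*(-20 + 65) = 2520*45 = 113400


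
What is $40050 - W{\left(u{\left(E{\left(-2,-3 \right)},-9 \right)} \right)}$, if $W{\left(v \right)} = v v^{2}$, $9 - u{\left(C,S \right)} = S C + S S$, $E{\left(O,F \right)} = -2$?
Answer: $769050$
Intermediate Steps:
$u{\left(C,S \right)} = 9 - S^{2} - C S$ ($u{\left(C,S \right)} = 9 - \left(S C + S S\right) = 9 - \left(C S + S^{2}\right) = 9 - \left(S^{2} + C S\right) = 9 - S^{2} - C S$)
$W{\left(v \right)} = v^{3}$
$40050 - W{\left(u{\left(E{\left(-2,-3 \right)},-9 \right)} \right)} = 40050 - \left(9 - \left(-9\right)^{2} - \left(-2\right) \left(-9\right)\right)^{3} = 40050 - \left(9 - 81 - 18\right)^{3} = 40050 - \left(-90\right)^{3} = 40050 - -729000 = 40050 + 729000 = 769050$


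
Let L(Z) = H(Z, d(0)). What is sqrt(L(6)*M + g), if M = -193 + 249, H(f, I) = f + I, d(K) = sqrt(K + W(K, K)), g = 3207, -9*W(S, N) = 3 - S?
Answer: sqrt(31887 + 168*I*sqrt(3))/3 ≈ 59.524 + 0.27159*I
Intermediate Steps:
W(S, N) = -1/3 + S/9 (W(S, N) = -(3 - S)/9 = -1/3 + S/9)
d(K) = sqrt(-1/3 + 10*K/9) (d(K) = sqrt(K + (-1/3 + K/9)) = sqrt(-1/3 + 10*K/9))
H(f, I) = I + f
M = 56
L(Z) = Z + I*sqrt(3)/3 (L(Z) = sqrt(-3 + 10*0)/3 + Z = sqrt(-3 + 0)/3 + Z = sqrt(-3)/3 + Z = (I*sqrt(3))/3 + Z = I*sqrt(3)/3 + Z = Z + I*sqrt(3)/3)
sqrt(L(6)*M + g) = sqrt((6 + I*sqrt(3)/3)*56 + 3207) = sqrt((336 + 56*I*sqrt(3)/3) + 3207) = sqrt(3543 + 56*I*sqrt(3)/3)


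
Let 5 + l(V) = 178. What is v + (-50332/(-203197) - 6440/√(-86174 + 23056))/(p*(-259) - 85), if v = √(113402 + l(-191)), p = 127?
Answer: -25166/3350515333 + 5*√4543 - 1610*I*√63118/520376351 ≈ 337.01 - 0.00077729*I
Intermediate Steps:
l(V) = 173 (l(V) = -5 + 178 = 173)
v = 5*√4543 (v = √(113402 + 173) = √113575 = 5*√4543 ≈ 337.01)
v + (-50332/(-203197) - 6440/√(-86174 + 23056))/(p*(-259) - 85) = 5*√4543 + (-50332/(-203197) - 6440/√(-86174 + 23056))/(127*(-259) - 85) = 5*√4543 + (-50332*(-1/203197) - 6440*(-I*√63118/63118))/(-32893 - 85) = 5*√4543 + (50332/203197 - 6440*(-I*√63118/63118))/(-32978) = 5*√4543 + (50332/203197 - (-3220)*I*√63118/31559)*(-1/32978) = 5*√4543 + (50332/203197 + 3220*I*√63118/31559)*(-1/32978) = 5*√4543 + (-25166/3350515333 - 1610*I*√63118/520376351) = -25166/3350515333 + 5*√4543 - 1610*I*√63118/520376351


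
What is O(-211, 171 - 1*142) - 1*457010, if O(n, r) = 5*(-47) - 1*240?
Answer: -457485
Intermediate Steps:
O(n, r) = -475 (O(n, r) = -235 - 240 = -475)
O(-211, 171 - 1*142) - 1*457010 = -475 - 1*457010 = -475 - 457010 = -457485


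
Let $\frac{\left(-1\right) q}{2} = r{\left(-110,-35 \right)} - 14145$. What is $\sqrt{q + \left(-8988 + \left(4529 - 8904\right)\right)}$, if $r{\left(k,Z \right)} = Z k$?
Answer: $3 \sqrt{803} \approx 85.012$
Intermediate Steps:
$q = 20590$ ($q = - 2 \left(\left(-35\right) \left(-110\right) - 14145\right) = - 2 \left(3850 - 14145\right) = \left(-2\right) \left(-10295\right) = 20590$)
$\sqrt{q + \left(-8988 + \left(4529 - 8904\right)\right)} = \sqrt{20590 + \left(-8988 + \left(4529 - 8904\right)\right)} = \sqrt{20590 - 13363} = \sqrt{7227} = 3 \sqrt{803}$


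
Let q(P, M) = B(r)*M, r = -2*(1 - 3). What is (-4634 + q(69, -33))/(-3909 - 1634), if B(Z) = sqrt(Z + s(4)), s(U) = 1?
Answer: 4634/5543 + 33*sqrt(5)/5543 ≈ 0.84932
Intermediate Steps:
r = 4 (r = -2*(-2) = 4)
B(Z) = sqrt(1 + Z) (B(Z) = sqrt(Z + 1) = sqrt(1 + Z))
q(P, M) = M*sqrt(5) (q(P, M) = sqrt(1 + 4)*M = sqrt(5)*M = M*sqrt(5))
(-4634 + q(69, -33))/(-3909 - 1634) = (-4634 - 33*sqrt(5))/(-3909 - 1634) = (-4634 - 33*sqrt(5))/(-5543) = (-4634 - 33*sqrt(5))*(-1/5543) = 4634/5543 + 33*sqrt(5)/5543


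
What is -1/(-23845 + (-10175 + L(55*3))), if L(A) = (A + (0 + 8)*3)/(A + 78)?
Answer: 9/306173 ≈ 2.9395e-5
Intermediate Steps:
L(A) = (24 + A)/(78 + A) (L(A) = (A + 8*3)/(78 + A) = (A + 24)/(78 + A) = (24 + A)/(78 + A))
-1/(-23845 + (-10175 + L(55*3))) = -1/(-23845 + (-10175 + (24 + 55*3)/(78 + 55*3))) = -1/(-23845 + (-10175 + (24 + 165)/(78 + 165))) = -1/(-23845 + (-10175 + 189/243)) = -1/(-23845 + (-10175 + (1/243)*189)) = -1/(-23845 + (-10175 + 7/9)) = -1/(-23845 - 91568/9) = -1/(-306173/9) = -1*(-9/306173) = 9/306173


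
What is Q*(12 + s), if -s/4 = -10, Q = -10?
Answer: -520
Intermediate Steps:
s = 40 (s = -4*(-10) = 40)
Q*(12 + s) = -10*(12 + 40) = -10*52 = -520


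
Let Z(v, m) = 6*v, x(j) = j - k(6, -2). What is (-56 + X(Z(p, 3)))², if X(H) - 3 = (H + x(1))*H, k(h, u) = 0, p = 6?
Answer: 1635841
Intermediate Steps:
x(j) = j (x(j) = j - 1*0 = j + 0 = j)
X(H) = 3 + H*(1 + H) (X(H) = 3 + (H + 1)*H = 3 + (1 + H)*H = 3 + H*(1 + H))
(-56 + X(Z(p, 3)))² = (-56 + (3 + 6*6 + (6*6)²))² = (-56 + (3 + 36 + 36²))² = (-56 + (3 + 36 + 1296))² = (-56 + 1335)² = 1279² = 1635841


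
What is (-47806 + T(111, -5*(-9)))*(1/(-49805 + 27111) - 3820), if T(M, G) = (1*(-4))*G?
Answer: 2079979106433/11347 ≈ 1.8331e+8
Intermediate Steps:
T(M, G) = -4*G
(-47806 + T(111, -5*(-9)))*(1/(-49805 + 27111) - 3820) = (-47806 - (-20)*(-9))*(1/(-49805 + 27111) - 3820) = (-47806 - 4*45)*(1/(-22694) - 3820) = (-47806 - 180)*(-1/22694 - 3820) = -47986*(-86691081/22694) = 2079979106433/11347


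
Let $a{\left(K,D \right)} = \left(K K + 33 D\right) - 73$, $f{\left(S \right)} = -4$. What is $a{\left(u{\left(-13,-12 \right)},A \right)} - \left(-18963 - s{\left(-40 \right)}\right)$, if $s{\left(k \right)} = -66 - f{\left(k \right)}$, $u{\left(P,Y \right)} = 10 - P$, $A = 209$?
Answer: $26254$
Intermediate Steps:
$s{\left(k \right)} = -62$ ($s{\left(k \right)} = -66 - -4 = -66 + 4 = -62$)
$a{\left(K,D \right)} = -73 + K^{2} + 33 D$ ($a{\left(K,D \right)} = \left(K^{2} + 33 D\right) - 73 = -73 + K^{2} + 33 D$)
$a{\left(u{\left(-13,-12 \right)},A \right)} - \left(-18963 - s{\left(-40 \right)}\right) = \left(-73 + \left(10 - -13\right)^{2} + 33 \cdot 209\right) - \left(-18963 - -62\right) = \left(-73 + \left(10 + 13\right)^{2} + 6897\right) - \left(-18963 + 62\right) = \left(-73 + 23^{2} + 6897\right) - -18901 = \left(-73 + 529 + 6897\right) + 18901 = 7353 + 18901 = 26254$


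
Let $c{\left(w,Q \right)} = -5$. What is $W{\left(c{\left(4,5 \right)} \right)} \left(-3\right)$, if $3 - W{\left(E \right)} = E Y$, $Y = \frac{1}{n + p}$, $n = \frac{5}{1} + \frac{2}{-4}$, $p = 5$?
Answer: $- \frac{201}{19} \approx -10.579$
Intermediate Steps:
$n = \frac{9}{2}$ ($n = 5 \cdot 1 + 2 \left(- \frac{1}{4}\right) = 5 - \frac{1}{2} = \frac{9}{2} \approx 4.5$)
$Y = \frac{2}{19}$ ($Y = \frac{1}{\frac{9}{2} + 5} = \frac{1}{\frac{19}{2}} = \frac{2}{19} \approx 0.10526$)
$W{\left(E \right)} = 3 - \frac{2 E}{19}$ ($W{\left(E \right)} = 3 - E \frac{2}{19} = 3 - \frac{2 E}{19}$)
$W{\left(c{\left(4,5 \right)} \right)} \left(-3\right) = \left(3 - - \frac{10}{19}\right) \left(-3\right) = \left(3 + \frac{10}{19}\right) \left(-3\right) = \frac{67}{19} \left(-3\right) = - \frac{201}{19}$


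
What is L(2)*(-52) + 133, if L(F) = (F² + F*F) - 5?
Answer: -23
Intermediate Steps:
L(F) = -5 + 2*F² (L(F) = (F² + F²) - 5 = 2*F² - 5 = -5 + 2*F²)
L(2)*(-52) + 133 = (-5 + 2*2²)*(-52) + 133 = (-5 + 2*4)*(-52) + 133 = (-5 + 8)*(-52) + 133 = 3*(-52) + 133 = -156 + 133 = -23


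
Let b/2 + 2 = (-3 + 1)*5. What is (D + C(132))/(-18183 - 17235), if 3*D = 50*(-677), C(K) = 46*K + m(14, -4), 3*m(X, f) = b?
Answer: 7829/53127 ≈ 0.14736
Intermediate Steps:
b = -24 (b = -4 + 2*((-3 + 1)*5) = -4 + 2*(-2*5) = -4 + 2*(-10) = -4 - 20 = -24)
m(X, f) = -8 (m(X, f) = (⅓)*(-24) = -8)
C(K) = -8 + 46*K (C(K) = 46*K - 8 = -8 + 46*K)
D = -33850/3 (D = (50*(-677))/3 = (⅓)*(-33850) = -33850/3 ≈ -11283.)
(D + C(132))/(-18183 - 17235) = (-33850/3 + (-8 + 46*132))/(-18183 - 17235) = (-33850/3 + (-8 + 6072))/(-35418) = (-33850/3 + 6064)*(-1/35418) = -15658/3*(-1/35418) = 7829/53127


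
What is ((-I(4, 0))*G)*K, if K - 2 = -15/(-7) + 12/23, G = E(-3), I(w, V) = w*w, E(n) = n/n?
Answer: -12016/161 ≈ -74.634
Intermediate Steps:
E(n) = 1
I(w, V) = w²
G = 1
K = 751/161 (K = 2 + (-15/(-7) + 12/23) = 2 + (-15*(-⅐) + 12*(1/23)) = 2 + (15/7 + 12/23) = 2 + 429/161 = 751/161 ≈ 4.6646)
((-I(4, 0))*G)*K = (-1*4²*1)*(751/161) = (-1*16*1)*(751/161) = -16*1*(751/161) = -16*751/161 = -12016/161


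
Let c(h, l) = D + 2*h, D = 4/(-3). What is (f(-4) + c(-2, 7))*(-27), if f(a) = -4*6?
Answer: 792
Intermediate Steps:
D = -4/3 (D = 4*(-1/3) = -4/3 ≈ -1.3333)
f(a) = -24
c(h, l) = -4/3 + 2*h
(f(-4) + c(-2, 7))*(-27) = (-24 + (-4/3 + 2*(-2)))*(-27) = (-24 + (-4/3 - 4))*(-27) = (-24 - 16/3)*(-27) = -88/3*(-27) = 792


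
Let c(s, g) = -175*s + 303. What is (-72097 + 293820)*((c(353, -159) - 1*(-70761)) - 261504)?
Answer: -55921866445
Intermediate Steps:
c(s, g) = 303 - 175*s
(-72097 + 293820)*((c(353, -159) - 1*(-70761)) - 261504) = (-72097 + 293820)*(((303 - 175*353) - 1*(-70761)) - 261504) = 221723*(((303 - 61775) + 70761) - 261504) = 221723*((-61472 + 70761) - 261504) = 221723*(9289 - 261504) = 221723*(-252215) = -55921866445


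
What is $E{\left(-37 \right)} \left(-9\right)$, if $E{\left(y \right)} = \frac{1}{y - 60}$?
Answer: $\frac{9}{97} \approx 0.092783$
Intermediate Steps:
$E{\left(y \right)} = \frac{1}{-60 + y}$
$E{\left(-37 \right)} \left(-9\right) = \frac{1}{-60 - 37} \left(-9\right) = \frac{1}{-97} \left(-9\right) = \left(- \frac{1}{97}\right) \left(-9\right) = \frac{9}{97}$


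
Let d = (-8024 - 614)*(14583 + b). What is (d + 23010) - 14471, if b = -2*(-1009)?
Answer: -143390899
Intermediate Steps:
b = 2018
d = -143399438 (d = (-8024 - 614)*(14583 + 2018) = -8638*16601 = -143399438)
(d + 23010) - 14471 = (-143399438 + 23010) - 14471 = -143376428 - 14471 = -143390899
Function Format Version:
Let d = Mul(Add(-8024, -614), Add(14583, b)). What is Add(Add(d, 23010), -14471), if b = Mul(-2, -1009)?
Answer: -143390899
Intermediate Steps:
b = 2018
d = -143399438 (d = Mul(Add(-8024, -614), Add(14583, 2018)) = Mul(-8638, 16601) = -143399438)
Add(Add(d, 23010), -14471) = Add(Add(-143399438, 23010), -14471) = Add(-143376428, -14471) = -143390899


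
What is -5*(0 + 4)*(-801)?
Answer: 16020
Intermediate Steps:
-5*(0 + 4)*(-801) = -5*4*(-801) = -20*(-801) = 16020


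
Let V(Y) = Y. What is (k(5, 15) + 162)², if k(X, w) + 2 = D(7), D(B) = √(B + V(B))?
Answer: (160 + √14)² ≈ 26811.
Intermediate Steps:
D(B) = √2*√B (D(B) = √(B + B) = √(2*B) = √2*√B)
k(X, w) = -2 + √14 (k(X, w) = -2 + √2*√7 = -2 + √14)
(k(5, 15) + 162)² = ((-2 + √14) + 162)² = (160 + √14)²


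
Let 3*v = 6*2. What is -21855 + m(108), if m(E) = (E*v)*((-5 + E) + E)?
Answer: 69297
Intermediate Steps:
v = 4 (v = (6*2)/3 = (⅓)*12 = 4)
m(E) = 4*E*(-5 + 2*E) (m(E) = (E*4)*((-5 + E) + E) = (4*E)*(-5 + 2*E) = 4*E*(-5 + 2*E))
-21855 + m(108) = -21855 + 4*108*(-5 + 2*108) = -21855 + 4*108*(-5 + 216) = -21855 + 4*108*211 = -21855 + 91152 = 69297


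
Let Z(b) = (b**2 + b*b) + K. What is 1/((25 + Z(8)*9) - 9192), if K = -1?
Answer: -1/8024 ≈ -0.00012463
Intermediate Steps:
Z(b) = -1 + 2*b**2 (Z(b) = (b**2 + b*b) - 1 = (b**2 + b**2) - 1 = 2*b**2 - 1 = -1 + 2*b**2)
1/((25 + Z(8)*9) - 9192) = 1/((25 + (-1 + 2*8**2)*9) - 9192) = 1/((25 + (-1 + 2*64)*9) - 9192) = 1/((25 + (-1 + 128)*9) - 9192) = 1/((25 + 127*9) - 9192) = 1/((25 + 1143) - 9192) = 1/(1168 - 9192) = 1/(-8024) = -1/8024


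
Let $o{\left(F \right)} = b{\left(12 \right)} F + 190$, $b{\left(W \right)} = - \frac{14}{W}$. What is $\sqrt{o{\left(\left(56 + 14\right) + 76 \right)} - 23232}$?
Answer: $\frac{i \sqrt{208911}}{3} \approx 152.36 i$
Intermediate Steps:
$o{\left(F \right)} = 190 - \frac{7 F}{6}$ ($o{\left(F \right)} = - \frac{14}{12} F + 190 = \left(-14\right) \frac{1}{12} F + 190 = - \frac{7 F}{6} + 190 = 190 - \frac{7 F}{6}$)
$\sqrt{o{\left(\left(56 + 14\right) + 76 \right)} - 23232} = \sqrt{\left(190 - \frac{7 \left(\left(56 + 14\right) + 76\right)}{6}\right) - 23232} = \sqrt{\left(190 - \frac{7 \left(70 + 76\right)}{6}\right) - 23232} = \sqrt{\left(190 - \frac{511}{3}\right) - 23232} = \sqrt{\frac{59}{3} - 23232} = \sqrt{- \frac{69637}{3}} = \frac{i \sqrt{208911}}{3}$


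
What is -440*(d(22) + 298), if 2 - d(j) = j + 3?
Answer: -121000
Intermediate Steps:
d(j) = -1 - j (d(j) = 2 - (j + 3) = 2 - (3 + j) = 2 + (-3 - j) = -1 - j)
-440*(d(22) + 298) = -440*((-1 - 1*22) + 298) = -440*((-1 - 22) + 298) = -440*(-23 + 298) = -440*275 = -121000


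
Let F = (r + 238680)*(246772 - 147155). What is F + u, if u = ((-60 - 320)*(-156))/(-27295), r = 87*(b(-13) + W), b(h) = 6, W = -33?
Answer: 128518972742337/5459 ≈ 2.3543e+10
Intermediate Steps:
r = -2349 (r = 87*(6 - 33) = 87*(-27) = -2349)
F = 23542585227 (F = (-2349 + 238680)*(246772 - 147155) = 236331*99617 = 23542585227)
u = -11856/5459 (u = -380*(-156)*(-1/27295) = 59280*(-1/27295) = -11856/5459 ≈ -2.1718)
F + u = 23542585227 - 11856/5459 = 128518972742337/5459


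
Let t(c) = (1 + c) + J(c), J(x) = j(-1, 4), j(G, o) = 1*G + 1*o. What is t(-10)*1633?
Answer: -9798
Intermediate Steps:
j(G, o) = G + o
J(x) = 3 (J(x) = -1 + 4 = 3)
t(c) = 4 + c (t(c) = (1 + c) + 3 = 4 + c)
t(-10)*1633 = (4 - 10)*1633 = -6*1633 = -9798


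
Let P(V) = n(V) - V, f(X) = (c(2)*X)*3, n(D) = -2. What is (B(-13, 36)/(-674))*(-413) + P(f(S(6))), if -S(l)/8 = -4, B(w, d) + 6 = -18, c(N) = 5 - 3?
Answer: -70334/337 ≈ -208.71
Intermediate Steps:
c(N) = 2
B(w, d) = -24 (B(w, d) = -6 - 18 = -24)
S(l) = 32 (S(l) = -8*(-4) = 32)
f(X) = 6*X (f(X) = (2*X)*3 = 6*X)
P(V) = -2 - V
(B(-13, 36)/(-674))*(-413) + P(f(S(6))) = -24/(-674)*(-413) + (-2 - 6*32) = -24*(-1/674)*(-413) + (-2 - 1*192) = (12/337)*(-413) + (-2 - 192) = -4956/337 - 194 = -70334/337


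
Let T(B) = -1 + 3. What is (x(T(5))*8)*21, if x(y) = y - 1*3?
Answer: -168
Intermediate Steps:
T(B) = 2
x(y) = -3 + y (x(y) = y - 3 = -3 + y)
(x(T(5))*8)*21 = ((-3 + 2)*8)*21 = -1*8*21 = -8*21 = -168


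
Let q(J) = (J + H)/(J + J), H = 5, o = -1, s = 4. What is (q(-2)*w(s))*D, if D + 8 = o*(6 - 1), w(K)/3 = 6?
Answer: 351/2 ≈ 175.50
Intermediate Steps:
w(K) = 18 (w(K) = 3*6 = 18)
D = -13 (D = -8 - (6 - 1) = -8 - 1*5 = -8 - 5 = -13)
q(J) = (5 + J)/(2*J) (q(J) = (J + 5)/(J + J) = (5 + J)/((2*J)) = (5 + J)*(1/(2*J)) = (5 + J)/(2*J))
(q(-2)*w(s))*D = (((½)*(5 - 2)/(-2))*18)*(-13) = (((½)*(-½)*3)*18)*(-13) = -¾*18*(-13) = -27/2*(-13) = 351/2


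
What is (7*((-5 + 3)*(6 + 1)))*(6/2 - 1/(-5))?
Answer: -1568/5 ≈ -313.60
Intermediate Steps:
(7*((-5 + 3)*(6 + 1)))*(6/2 - 1/(-5)) = (7*(-2*7))*(6*(½) - 1*(-⅕)) = (7*(-14))*(3 + ⅕) = -98*16/5 = -1568/5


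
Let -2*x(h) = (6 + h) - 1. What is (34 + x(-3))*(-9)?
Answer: -297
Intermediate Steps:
x(h) = -5/2 - h/2 (x(h) = -((6 + h) - 1)/2 = -(5 + h)/2 = -5/2 - h/2)
(34 + x(-3))*(-9) = (34 + (-5/2 - ½*(-3)))*(-9) = (34 + (-5/2 + 3/2))*(-9) = (34 - 1)*(-9) = 33*(-9) = -297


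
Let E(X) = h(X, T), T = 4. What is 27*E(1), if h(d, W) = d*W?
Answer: 108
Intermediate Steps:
h(d, W) = W*d
E(X) = 4*X
27*E(1) = 27*(4*1) = 27*4 = 108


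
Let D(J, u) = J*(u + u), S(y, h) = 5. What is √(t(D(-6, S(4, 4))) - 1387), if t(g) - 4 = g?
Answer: I*√1443 ≈ 37.987*I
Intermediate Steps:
D(J, u) = 2*J*u (D(J, u) = J*(2*u) = 2*J*u)
t(g) = 4 + g
√(t(D(-6, S(4, 4))) - 1387) = √((4 + 2*(-6)*5) - 1387) = √((4 - 60) - 1387) = √(-56 - 1387) = √(-1443) = I*√1443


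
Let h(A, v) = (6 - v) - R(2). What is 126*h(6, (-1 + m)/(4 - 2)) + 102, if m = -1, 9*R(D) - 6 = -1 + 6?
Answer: 830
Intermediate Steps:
R(D) = 11/9 (R(D) = ⅔ + (-1 + 6)/9 = ⅔ + (⅑)*5 = ⅔ + 5/9 = 11/9)
h(A, v) = 43/9 - v (h(A, v) = (6 - v) - 1*11/9 = (6 - v) - 11/9 = 43/9 - v)
126*h(6, (-1 + m)/(4 - 2)) + 102 = 126*(43/9 - (-1 - 1)/(4 - 2)) + 102 = 126*(43/9 - (-2)/2) + 102 = 126*(43/9 - 1*(-1)) + 102 = 126*(43/9 + 1) + 102 = 126*(52/9) + 102 = 728 + 102 = 830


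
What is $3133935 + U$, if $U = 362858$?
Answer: $3496793$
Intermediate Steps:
$3133935 + U = 3133935 + 362858 = 3496793$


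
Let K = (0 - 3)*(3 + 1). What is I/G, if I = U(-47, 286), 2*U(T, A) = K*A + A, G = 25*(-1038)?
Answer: 1573/25950 ≈ 0.060617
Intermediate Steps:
K = -12 (K = -3*4 = -12)
G = -25950
U(T, A) = -11*A/2 (U(T, A) = (-12*A + A)/2 = (-11*A)/2 = -11*A/2)
I = -1573 (I = -11/2*286 = -1573)
I/G = -1573/(-25950) = -1573*(-1/25950) = 1573/25950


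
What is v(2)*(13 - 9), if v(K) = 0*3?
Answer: 0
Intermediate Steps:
v(K) = 0
v(2)*(13 - 9) = 0*(13 - 9) = 0*4 = 0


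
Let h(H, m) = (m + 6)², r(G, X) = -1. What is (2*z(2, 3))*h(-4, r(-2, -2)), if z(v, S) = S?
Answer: 150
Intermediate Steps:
h(H, m) = (6 + m)²
(2*z(2, 3))*h(-4, r(-2, -2)) = (2*3)*(6 - 1)² = 6*5² = 6*25 = 150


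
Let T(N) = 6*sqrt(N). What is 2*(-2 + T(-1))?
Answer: -4 + 12*I ≈ -4.0 + 12.0*I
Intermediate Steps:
2*(-2 + T(-1)) = 2*(-2 + 6*sqrt(-1)) = 2*(-2 + 6*I) = -4 + 12*I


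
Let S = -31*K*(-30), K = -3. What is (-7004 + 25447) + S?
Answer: 15653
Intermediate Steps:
S = -2790 (S = -31*(-3)*(-30) = 93*(-30) = -2790)
(-7004 + 25447) + S = (-7004 + 25447) - 2790 = 18443 - 2790 = 15653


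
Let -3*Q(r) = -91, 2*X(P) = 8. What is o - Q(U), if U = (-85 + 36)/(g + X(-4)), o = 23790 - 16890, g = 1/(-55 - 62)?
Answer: 20609/3 ≈ 6869.7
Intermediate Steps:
X(P) = 4 (X(P) = (1/2)*8 = 4)
g = -1/117 (g = 1/(-117) = -1/117 ≈ -0.0085470)
o = 6900
U = -5733/467 (U = (-85 + 36)/(-1/117 + 4) = -49/467/117 = -49*117/467 = -5733/467 ≈ -12.276)
Q(r) = 91/3 (Q(r) = -1/3*(-91) = 91/3)
o - Q(U) = 6900 - 1*91/3 = 6900 - 91/3 = 20609/3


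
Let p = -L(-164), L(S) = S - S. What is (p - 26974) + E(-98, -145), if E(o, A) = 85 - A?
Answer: -26744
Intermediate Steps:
L(S) = 0
p = 0 (p = -1*0 = 0)
(p - 26974) + E(-98, -145) = (0 - 26974) + (85 - 1*(-145)) = -26974 + (85 + 145) = -26974 + 230 = -26744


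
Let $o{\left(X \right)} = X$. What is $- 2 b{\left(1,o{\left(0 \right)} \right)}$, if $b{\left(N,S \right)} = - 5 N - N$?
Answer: $12$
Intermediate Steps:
$b{\left(N,S \right)} = - 6 N$
$- 2 b{\left(1,o{\left(0 \right)} \right)} = - 2 \left(\left(-6\right) 1\right) = \left(-2\right) \left(-6\right) = 12$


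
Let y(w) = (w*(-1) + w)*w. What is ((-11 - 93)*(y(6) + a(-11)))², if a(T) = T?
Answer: 1308736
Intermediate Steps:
y(w) = 0 (y(w) = (-w + w)*w = 0*w = 0)
((-11 - 93)*(y(6) + a(-11)))² = ((-11 - 93)*(0 - 11))² = (-104*(-11))² = 1144² = 1308736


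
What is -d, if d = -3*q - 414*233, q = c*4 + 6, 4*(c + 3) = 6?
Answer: 96462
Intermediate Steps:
c = -3/2 (c = -3 + (¼)*6 = -3 + 3/2 = -3/2 ≈ -1.5000)
q = 0 (q = -3/2*4 + 6 = -6 + 6 = 0)
d = -96462 (d = -3*0 - 414*233 = 0 - 96462 = -96462)
-d = -1*(-96462) = 96462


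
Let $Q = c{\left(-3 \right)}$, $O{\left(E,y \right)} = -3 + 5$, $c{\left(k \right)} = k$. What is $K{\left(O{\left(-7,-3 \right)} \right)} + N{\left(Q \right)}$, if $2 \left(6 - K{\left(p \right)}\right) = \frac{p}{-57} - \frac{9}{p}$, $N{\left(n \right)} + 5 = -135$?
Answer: $- \frac{30035}{228} \approx -131.73$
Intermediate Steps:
$O{\left(E,y \right)} = 2$
$Q = -3$
$N{\left(n \right)} = -140$ ($N{\left(n \right)} = -5 - 135 = -140$)
$K{\left(p \right)} = 6 + \frac{p}{114} + \frac{9}{2 p}$ ($K{\left(p \right)} = 6 - \frac{\frac{p}{-57} - \frac{9}{p}}{2} = 6 - \frac{p \left(- \frac{1}{57}\right) - \frac{9}{p}}{2} = 6 - \frac{- \frac{p}{57} - \frac{9}{p}}{2} = 6 - \frac{- \frac{9}{p} - \frac{p}{57}}{2} = 6 + \left(\frac{p}{114} + \frac{9}{2 p}\right) = 6 + \frac{p}{114} + \frac{9}{2 p}$)
$K{\left(O{\left(-7,-3 \right)} \right)} + N{\left(Q \right)} = \frac{513 + 2 \left(684 + 2\right)}{114 \cdot 2} - 140 = \frac{1}{114} \cdot \frac{1}{2} \left(513 + 2 \cdot 686\right) - 140 = \frac{1}{114} \cdot \frac{1}{2} \left(513 + 1372\right) - 140 = \frac{1}{114} \cdot \frac{1}{2} \cdot 1885 - 140 = \frac{1885}{228} - 140 = - \frac{30035}{228}$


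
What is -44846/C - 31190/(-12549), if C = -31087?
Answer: 1532375984/390110763 ≈ 3.9281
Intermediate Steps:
-44846/C - 31190/(-12549) = -44846/(-31087) - 31190/(-12549) = -44846*(-1/31087) - 31190*(-1/12549) = 44846/31087 + 31190/12549 = 1532375984/390110763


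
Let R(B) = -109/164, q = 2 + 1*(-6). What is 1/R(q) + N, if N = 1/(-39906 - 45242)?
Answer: -13964381/9281132 ≈ -1.5046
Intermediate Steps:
N = -1/85148 (N = 1/(-85148) = -1/85148 ≈ -1.1744e-5)
q = -4 (q = 2 - 6 = -4)
R(B) = -109/164 (R(B) = -109*1/164 = -109/164)
1/R(q) + N = 1/(-109/164) - 1/85148 = -164/109 - 1/85148 = -13964381/9281132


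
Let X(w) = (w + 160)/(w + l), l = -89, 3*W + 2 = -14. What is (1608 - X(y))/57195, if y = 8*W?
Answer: 635512/22592025 ≈ 0.028130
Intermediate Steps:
W = -16/3 (W = -⅔ + (⅓)*(-14) = -⅔ - 14/3 = -16/3 ≈ -5.3333)
y = -128/3 (y = 8*(-16/3) = -128/3 ≈ -42.667)
X(w) = (160 + w)/(-89 + w) (X(w) = (w + 160)/(w - 89) = (160 + w)/(-89 + w))
(1608 - X(y))/57195 = (1608 - (160 - 128/3)/(-89 - 128/3))/57195 = (1608 - 352/((-395/3)*3))*(1/57195) = (1608 - (-3)*352/(395*3))*(1/57195) = (1608 - 1*(-352/395))*(1/57195) = (1608 + 352/395)*(1/57195) = (635512/395)*(1/57195) = 635512/22592025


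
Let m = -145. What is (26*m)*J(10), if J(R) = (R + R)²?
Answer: -1508000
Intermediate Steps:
J(R) = 4*R² (J(R) = (2*R)² = 4*R²)
(26*m)*J(10) = (26*(-145))*(4*10²) = -15080*100 = -3770*400 = -1508000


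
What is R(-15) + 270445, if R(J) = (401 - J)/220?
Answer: 14874579/55 ≈ 2.7045e+5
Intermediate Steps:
R(J) = 401/220 - J/220 (R(J) = (401 - J)*(1/220) = 401/220 - J/220)
R(-15) + 270445 = (401/220 - 1/220*(-15)) + 270445 = (401/220 + 3/44) + 270445 = 104/55 + 270445 = 14874579/55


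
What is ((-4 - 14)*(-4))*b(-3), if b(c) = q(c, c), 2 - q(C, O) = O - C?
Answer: 144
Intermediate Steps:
q(C, O) = 2 + C - O (q(C, O) = 2 - (O - C) = 2 + (C - O) = 2 + C - O)
b(c) = 2 (b(c) = 2 + c - c = 2)
((-4 - 14)*(-4))*b(-3) = ((-4 - 14)*(-4))*2 = -18*(-4)*2 = 72*2 = 144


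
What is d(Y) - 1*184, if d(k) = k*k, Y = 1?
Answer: -183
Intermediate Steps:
d(k) = k²
d(Y) - 1*184 = 1² - 1*184 = 1 - 184 = -183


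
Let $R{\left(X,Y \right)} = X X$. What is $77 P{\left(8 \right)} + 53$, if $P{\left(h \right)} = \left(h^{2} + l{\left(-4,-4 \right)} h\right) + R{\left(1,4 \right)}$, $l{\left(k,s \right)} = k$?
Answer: $2594$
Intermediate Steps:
$R{\left(X,Y \right)} = X^{2}$
$P{\left(h \right)} = 1 + h^{2} - 4 h$ ($P{\left(h \right)} = \left(h^{2} - 4 h\right) + 1^{2} = \left(h^{2} - 4 h\right) + 1 = 1 + h^{2} - 4 h$)
$77 P{\left(8 \right)} + 53 = 77 \left(1 + 8^{2} - 32\right) + 53 = 77 \left(1 + 64 - 32\right) + 53 = 77 \cdot 33 + 53 = 2541 + 53 = 2594$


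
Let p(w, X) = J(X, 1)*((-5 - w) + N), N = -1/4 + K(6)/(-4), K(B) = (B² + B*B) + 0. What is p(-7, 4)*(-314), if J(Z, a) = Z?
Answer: 20410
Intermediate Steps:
K(B) = 2*B² (K(B) = (B² + B²) + 0 = 2*B² + 0 = 2*B²)
N = -73/4 (N = -1/4 + (2*6²)/(-4) = -1*¼ + (2*36)*(-¼) = -¼ + 72*(-¼) = -¼ - 18 = -73/4 ≈ -18.250)
p(w, X) = X*(-93/4 - w) (p(w, X) = X*((-5 - w) - 73/4) = X*(-93/4 - w))
p(-7, 4)*(-314) = -¼*4*(93 + 4*(-7))*(-314) = -¼*4*(93 - 28)*(-314) = -¼*4*65*(-314) = -65*(-314) = 20410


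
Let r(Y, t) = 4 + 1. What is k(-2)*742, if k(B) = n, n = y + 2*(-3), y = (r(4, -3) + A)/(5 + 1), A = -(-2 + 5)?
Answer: -12614/3 ≈ -4204.7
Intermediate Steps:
r(Y, t) = 5
A = -3 (A = -1*3 = -3)
y = ⅓ (y = (5 - 3)/(5 + 1) = 2/6 = 2*(⅙) = ⅓ ≈ 0.33333)
n = -17/3 (n = ⅓ + 2*(-3) = ⅓ - 6 = -17/3 ≈ -5.6667)
k(B) = -17/3
k(-2)*742 = -17/3*742 = -12614/3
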